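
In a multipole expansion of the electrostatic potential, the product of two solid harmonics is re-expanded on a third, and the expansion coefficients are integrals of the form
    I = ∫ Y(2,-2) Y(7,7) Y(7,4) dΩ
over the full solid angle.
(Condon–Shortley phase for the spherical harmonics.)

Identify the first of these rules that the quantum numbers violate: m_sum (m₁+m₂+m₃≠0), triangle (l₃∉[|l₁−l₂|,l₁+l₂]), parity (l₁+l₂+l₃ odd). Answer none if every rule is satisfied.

m_sum

Σmᵢ = 9  ✗
l₃∈[|l₁−l₂|,l₁+l₂]=[5,9], have l₃=7
Σlᵢ = 16 ⇒ even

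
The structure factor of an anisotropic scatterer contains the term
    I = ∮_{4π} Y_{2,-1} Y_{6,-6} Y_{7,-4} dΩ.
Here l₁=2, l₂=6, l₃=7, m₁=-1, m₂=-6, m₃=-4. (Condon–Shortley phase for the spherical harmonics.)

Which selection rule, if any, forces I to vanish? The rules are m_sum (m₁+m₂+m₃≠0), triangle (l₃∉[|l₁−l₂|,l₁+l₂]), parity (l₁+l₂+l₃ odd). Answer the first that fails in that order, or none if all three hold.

m₁+m₂+m₃ = -1 − 6 − 4 = -11  ✗
triangle: |2−6|=4 ≤ l₃=7 ≤ 2+6=8
parity: l₁+l₂+l₃ = 15 is odd

m_sum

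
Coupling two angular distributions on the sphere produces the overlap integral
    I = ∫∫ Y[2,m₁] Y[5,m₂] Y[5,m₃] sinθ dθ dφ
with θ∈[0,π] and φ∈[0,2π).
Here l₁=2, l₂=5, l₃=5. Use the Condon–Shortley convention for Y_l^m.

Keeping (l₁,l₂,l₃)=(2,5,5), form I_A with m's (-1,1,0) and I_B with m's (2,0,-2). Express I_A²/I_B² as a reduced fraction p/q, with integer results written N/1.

l's match ⇒ only the (l;m) 3-j factors differ between A and B.
A: triangle coeff Δ(2,5,5) = 1/38610; Σ_t [1,2]: t=1:−1/1440 t=2:+1/1152 = 1/5760; (3j)²=1/858 [(2 5 5; -1 1 0)], sign=-1
B: triangle coeff Δ(2,5,5) = 1/38610; Σ_t [0,0]: t=0:+1/2880 = 1/2880; (3j)²=14/429 [(2 5 5; 2 0 -2)], sign=-1
I_A²/I_B² = (1/858)/(14/429) = 1/28

1/28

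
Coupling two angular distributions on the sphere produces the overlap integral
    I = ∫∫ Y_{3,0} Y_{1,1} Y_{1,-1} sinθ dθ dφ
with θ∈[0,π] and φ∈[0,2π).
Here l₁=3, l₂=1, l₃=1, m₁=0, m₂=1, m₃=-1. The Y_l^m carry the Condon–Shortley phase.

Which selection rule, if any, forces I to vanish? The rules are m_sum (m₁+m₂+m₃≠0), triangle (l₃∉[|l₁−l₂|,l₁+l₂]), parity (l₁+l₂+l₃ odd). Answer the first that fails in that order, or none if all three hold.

triangle

m₁+m₂+m₃ = 0 + 1 − 1 = 0  ✓
triangle: |3−1|=2 ≤ l₃=1 ≤ 3+1=4  ✗
parity: l₁+l₂+l₃ = 5 is odd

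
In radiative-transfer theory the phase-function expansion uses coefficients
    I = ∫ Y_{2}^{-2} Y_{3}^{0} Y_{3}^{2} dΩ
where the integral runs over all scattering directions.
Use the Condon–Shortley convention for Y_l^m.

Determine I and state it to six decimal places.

-0.188063

Checks pass: Σm=0; 8 even; l₃=3∈[1,5].
(2·2+1)(2·3+1)(2·3+1) = 245
Δ: 2! 2! 4! / 9! → 1/3780
sum: t=0:+1/24 t=1:−1/4 t=2:+1/24 = -1/6
3j²(2 3 3; 0 0 0) = Δ·Π!·Σ² = 4/105  (sign +1)
sum: t=2:+1/24 = 1/24
3j²(2 3 3; -2 0 2) = Δ·Π!·Σ² = 1/21  (sign -1)
combine: 4πI² = 245·4/105·1/21 = 4/9
take √, sign -1: I = -0.18806319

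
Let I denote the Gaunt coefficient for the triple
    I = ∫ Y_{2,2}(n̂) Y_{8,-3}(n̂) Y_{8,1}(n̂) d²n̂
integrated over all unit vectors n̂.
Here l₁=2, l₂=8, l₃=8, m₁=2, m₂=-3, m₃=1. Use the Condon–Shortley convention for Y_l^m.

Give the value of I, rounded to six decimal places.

Checks pass: Σm=0; 18 even; l₃=8∈[6,10].
(2·2+1)(2·8+1)(2·8+1) = 1445
Δ: 2! 2! 14! / 19! → 1/348840
sum: t=0:+1/116121600 t=1:−1/25401600 t=2:+1/116121600 = -1/45158400
3j²(2 8 8; 0 0 0) = Δ·Π!·Σ² = 24/1615  (sign -1)
sum: t=0:+1/174182400 = 1/174182400
3j²(2 8 8; 2 -3 1) = Δ·Π!·Σ² = 77/3876  (sign -1)
combine: 4πI² = 1445·24/1615·77/3876 = 154/361
take √, sign +1: I = 0.18424759

0.184248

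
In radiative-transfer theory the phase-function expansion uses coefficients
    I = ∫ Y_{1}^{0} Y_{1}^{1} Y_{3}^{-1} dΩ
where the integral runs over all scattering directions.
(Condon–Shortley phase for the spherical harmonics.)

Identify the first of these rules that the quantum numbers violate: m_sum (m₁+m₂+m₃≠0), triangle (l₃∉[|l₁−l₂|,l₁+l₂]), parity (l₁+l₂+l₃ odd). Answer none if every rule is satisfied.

triangle

Σmᵢ = 0  ✓
l₃∈[|l₁−l₂|,l₁+l₂]=[0,2], have l₃=3  ✗
Σlᵢ = 5 ⇒ odd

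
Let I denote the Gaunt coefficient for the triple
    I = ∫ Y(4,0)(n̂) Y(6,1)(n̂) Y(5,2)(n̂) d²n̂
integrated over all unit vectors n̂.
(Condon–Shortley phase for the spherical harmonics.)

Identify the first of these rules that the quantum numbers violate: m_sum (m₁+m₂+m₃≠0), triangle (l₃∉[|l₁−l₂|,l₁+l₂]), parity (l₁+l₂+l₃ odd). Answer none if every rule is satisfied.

m_sum

azimuthal sum: 0 + 1 + 2 = 3  ✗
2 ≤ 5 ≤ 10 (triangle on l)
L = 4 + 6 + 5 = 15 (odd)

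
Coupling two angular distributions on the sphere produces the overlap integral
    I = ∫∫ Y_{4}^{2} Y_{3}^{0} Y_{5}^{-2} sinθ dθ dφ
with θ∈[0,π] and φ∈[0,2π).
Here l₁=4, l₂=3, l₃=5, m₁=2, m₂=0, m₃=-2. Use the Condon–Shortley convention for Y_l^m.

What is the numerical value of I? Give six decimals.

0.022664

m-sum 0 ✓  L=12 even ✓  1≤5≤7 ✓
Π(2lᵢ+1) = 9×7×11 = 693
triangle coeff Δ(4,3,5) = 1/180180
Σ_t [0,2]: t=0:+1/576 t=1:−1/144 t=2:+1/576 = -1/288
(3j)²=20/1001 [(4 3 5; 0 0 0)], sign=+1
Σ_t [0,2]: t=0:+1/576 t=1:−1/480 t=2:+1/8640 = -1/4320
(3j)²=1/2145 [(4 3 5; 2 0 -2)], sign=+1
⇒ 4πI² = 12/1859
I = (+1)√(12/1859/(4π)) = 0.02266449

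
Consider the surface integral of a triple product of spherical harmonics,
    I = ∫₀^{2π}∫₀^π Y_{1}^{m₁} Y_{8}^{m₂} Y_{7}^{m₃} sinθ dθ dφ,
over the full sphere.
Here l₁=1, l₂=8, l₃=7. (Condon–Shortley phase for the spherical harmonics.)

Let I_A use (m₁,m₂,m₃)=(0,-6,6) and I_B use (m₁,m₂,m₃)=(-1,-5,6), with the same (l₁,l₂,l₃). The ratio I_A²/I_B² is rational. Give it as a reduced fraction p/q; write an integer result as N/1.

Shared (l₁,l₂,l₃)=(1,8,7): N and (l;000)² cancel in I_A²/I_B².
A: Δ = 2!·0!·14!/17! = 1/2040; Racah Σ t=1..1: t=1:−1/6227020800 = -1/6227020800; ⇒ 3j(1 8 7; 0 -6 6)² = 7/510, sgn +1
B: Δ = 2!·0!·14!/17! = 1/2040; Racah Σ t=2..2: t=2:+1/12454041600 = 1/12454041600; ⇒ 3j(1 8 7; -1 -5 6)² = 1/680, sgn -1
I_A²/I_B² = (7/510)/(1/680) = 28/3

28/3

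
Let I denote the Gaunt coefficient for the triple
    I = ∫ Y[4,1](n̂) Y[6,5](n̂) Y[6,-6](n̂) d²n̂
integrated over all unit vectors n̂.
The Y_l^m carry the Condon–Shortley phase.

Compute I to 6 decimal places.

-0.192803

Checks pass: Σm=0; 16 even; l₃=6∈[2,10].
(2·4+1)(2·6+1)(2·6+1) = 1521
Δ: 4! 4! 8! / 17! → 1/15315300
sum: t=0:+1/829440 t=1:−1/25920 t=2:+1/9216 t=3:−1/25920 t=4:+1/829440 = 7/207360
3j²(4 6 6; 0 0 0) = Δ·Π!·Σ² = 28/2431  (sign +1)
sum: t=3:−1/5806080 = -1/5806080
3j²(4 6 6; 1 5 -6) = Δ·Π!·Σ² = 165/6188  (sign -1)
combine: 4πI² = 1521·28/2431·165/6188 = 135/289
take √, sign -1: I = -0.19280266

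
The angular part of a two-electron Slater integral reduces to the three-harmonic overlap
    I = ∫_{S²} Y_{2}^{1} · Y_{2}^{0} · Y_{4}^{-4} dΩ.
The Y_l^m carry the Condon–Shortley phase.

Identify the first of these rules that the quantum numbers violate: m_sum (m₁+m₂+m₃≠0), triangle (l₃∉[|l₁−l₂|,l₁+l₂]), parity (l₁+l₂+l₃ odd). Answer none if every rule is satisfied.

azimuthal sum: 1 + 0 − 4 = -3  ✗
0 ≤ 4 ≤ 4 (triangle on l)
L = 2 + 2 + 4 = 8 (even)

m_sum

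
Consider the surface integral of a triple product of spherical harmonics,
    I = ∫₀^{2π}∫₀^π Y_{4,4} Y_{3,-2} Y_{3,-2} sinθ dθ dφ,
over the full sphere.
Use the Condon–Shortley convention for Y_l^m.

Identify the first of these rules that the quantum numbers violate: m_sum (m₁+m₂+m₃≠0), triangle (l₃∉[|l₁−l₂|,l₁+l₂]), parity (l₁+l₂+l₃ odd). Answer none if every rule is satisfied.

azimuthal sum: 4 − 2 − 2 = 0  ✓
1 ≤ 3 ≤ 7 (triangle on l)  ✓
L = 4 + 3 + 3 = 10 (even)  ✓

none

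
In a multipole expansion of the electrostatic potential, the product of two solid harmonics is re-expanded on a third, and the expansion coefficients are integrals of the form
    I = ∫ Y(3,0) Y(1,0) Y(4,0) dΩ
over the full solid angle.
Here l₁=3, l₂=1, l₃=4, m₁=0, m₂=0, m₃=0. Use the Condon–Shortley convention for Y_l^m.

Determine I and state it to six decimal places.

0.246233

Checks pass: Σm=0; 8 even; l₃=4∈[2,4].
(2·3+1)(2·1+1)(2·4+1) = 189
Δ: 0! 6! 2! / 9! → 1/252
sum: t=0:+1/36 = 1/36
3j²(3 1 4; 0 0 0) = Δ·Π!·Σ² = 4/63  (sign +1)
(m-triple is (0,0,0) — same symbol as above.)
combine: 4πI² = 189·4/63·4/63 = 16/21
take √, sign +1: I = 0.24623252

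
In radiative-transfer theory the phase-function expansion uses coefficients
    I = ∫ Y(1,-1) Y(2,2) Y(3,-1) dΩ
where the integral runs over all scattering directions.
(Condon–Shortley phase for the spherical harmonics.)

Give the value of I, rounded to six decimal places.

-0.082589

Rules hold: Σm=0, L=6 even, 1≤3≤3.
N = 3·5·7 = 105
Δ = 0!·2!·4!/7! = 1/105
Racah Σ t=0..0: t=0:+1/4 = 1/4
⇒ 3j(1 2 3; 0 0 0)² = 3/35, sgn -1
Racah Σ t=0..0: t=0:+1/48 = 1/48
⇒ 3j(1 2 3; -1 2 -1)² = 1/105, sgn +1
4πI² = N·(3j₀)²·(3jₘ)² = 3/35
I = -1·√(0.0857143/4π) = -0.08258890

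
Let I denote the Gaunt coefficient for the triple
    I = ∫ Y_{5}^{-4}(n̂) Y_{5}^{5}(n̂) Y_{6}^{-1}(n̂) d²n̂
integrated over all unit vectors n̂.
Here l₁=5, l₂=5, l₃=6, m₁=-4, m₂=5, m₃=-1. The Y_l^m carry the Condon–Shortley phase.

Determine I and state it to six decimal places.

-0.094319

m-sum 0 ✓  L=16 even ✓  0≤6≤10 ✓
Π(2lᵢ+1) = 11×11×13 = 1573
triangle coeff Δ(5,5,6) = 1/28588560
Σ_t [0,4]: t=0:+1/345600 t=1:−1/13824 t=2:+1/5184 t=3:−1/13824 t=4:+1/345600 = 7/129600
(3j)²=80/7293 [(5 5 6; 0 0 0)], sign=+1
Σ_t [4,4]: t=4:+1/2073600 = 1/2073600
(3j)²=63/9724 [(5 5 6; -4 5 -1)], sign=-1
⇒ 4πI² = 420/3757
I = (-1)√(420/3757/(4π)) = -0.09431898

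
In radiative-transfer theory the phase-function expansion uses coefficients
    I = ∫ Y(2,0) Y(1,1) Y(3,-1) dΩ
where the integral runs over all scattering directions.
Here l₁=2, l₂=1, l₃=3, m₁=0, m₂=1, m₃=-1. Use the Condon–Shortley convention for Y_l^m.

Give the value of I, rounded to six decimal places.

m-sum 0 ✓  L=6 even ✓  1≤3≤3 ✓
Π(2lᵢ+1) = 5×3×7 = 105
triangle coeff Δ(2,1,3) = 1/105
Σ_t [0,0]: t=0:+1/4 = 1/4
(3j)²=3/35 [(2 1 3; 0 0 0)], sign=-1
Σ_t [0,0]: t=0:+1/8 = 1/8
(3j)²=2/35 [(2 1 3; 0 1 -1)], sign=+1
⇒ 4πI² = 18/35
I = (-1)√(18/35/(4π)) = -0.20230066

-0.202301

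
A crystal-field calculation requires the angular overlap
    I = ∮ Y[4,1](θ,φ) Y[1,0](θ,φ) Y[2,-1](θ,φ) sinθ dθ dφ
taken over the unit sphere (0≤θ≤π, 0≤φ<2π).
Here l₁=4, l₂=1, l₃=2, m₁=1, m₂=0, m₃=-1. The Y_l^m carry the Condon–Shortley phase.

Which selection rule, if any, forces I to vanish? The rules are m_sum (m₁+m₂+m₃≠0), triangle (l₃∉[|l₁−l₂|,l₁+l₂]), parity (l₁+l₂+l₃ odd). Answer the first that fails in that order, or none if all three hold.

triangle

Σmᵢ = 0  ✓
l₃∈[|l₁−l₂|,l₁+l₂]=[3,5], have l₃=2  ✗
Σlᵢ = 7 ⇒ odd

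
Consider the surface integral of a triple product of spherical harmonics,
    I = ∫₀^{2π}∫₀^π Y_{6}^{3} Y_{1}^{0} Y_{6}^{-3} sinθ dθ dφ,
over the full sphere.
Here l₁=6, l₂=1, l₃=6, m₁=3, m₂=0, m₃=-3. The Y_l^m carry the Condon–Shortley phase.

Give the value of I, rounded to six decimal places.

0.000000

l₁+l₂+l₃=13 is odd: 3j(l;000)=0 ⇒ I=0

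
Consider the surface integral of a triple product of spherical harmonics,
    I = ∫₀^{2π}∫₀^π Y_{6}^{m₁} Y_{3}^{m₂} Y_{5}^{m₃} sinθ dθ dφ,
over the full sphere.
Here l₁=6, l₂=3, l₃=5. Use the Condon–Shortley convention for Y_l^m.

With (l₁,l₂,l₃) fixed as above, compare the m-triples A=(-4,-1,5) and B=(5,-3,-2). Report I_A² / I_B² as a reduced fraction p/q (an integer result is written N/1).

9/11

Shared (l₁,l₂,l₃)=(6,3,5): N and (l;000)² cancel in I_A²/I_B².
A: Δ = 4!·8!·2!/15! = 1/675675; Racah Σ t=2..2: t=2:+1/322560 = 1/322560; ⇒ 3j(6 3 5; -4 -1 5)² = 18/1001, sgn +1
B: Δ = 4!·8!·2!/15! = 1/675675; Racah Σ t=0..0: t=0:+1/241920 = 1/241920; ⇒ 3j(6 3 5; 5 -3 -2)² = 2/91, sgn -1
I_A²/I_B² = (18/1001)/(2/91) = 9/11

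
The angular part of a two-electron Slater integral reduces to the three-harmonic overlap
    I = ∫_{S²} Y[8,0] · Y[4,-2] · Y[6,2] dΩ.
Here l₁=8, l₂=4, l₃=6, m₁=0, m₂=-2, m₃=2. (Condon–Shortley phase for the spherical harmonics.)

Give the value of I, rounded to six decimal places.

-0.137687

Checks pass: Σm=0; 18 even; l₃=6∈[4,12].
(2·8+1)(2·4+1)(2·6+1) = 1989
Δ: 6! 10! 2! / 19! → 1/23279256
sum: t=2:+1/1658880 t=3:−1/518400 t=4:+1/1658880 = -1/1382400
3j²(8 4 6; 0 0 0) = Δ·Π!·Σ² = 504/46189  (sign -1)
sum: t=0:+1/116121600 t=1:−1/3628800 t=2:+1/1658880 = 13/38707200
3j²(8 4 6; 0 -2 2) = Δ·Π!·Σ² = 39/3553  (sign +1)
combine: 4πI² = 1989·504/46189·39/3553 = 176904/742577
take √, sign -1: I = -0.13768707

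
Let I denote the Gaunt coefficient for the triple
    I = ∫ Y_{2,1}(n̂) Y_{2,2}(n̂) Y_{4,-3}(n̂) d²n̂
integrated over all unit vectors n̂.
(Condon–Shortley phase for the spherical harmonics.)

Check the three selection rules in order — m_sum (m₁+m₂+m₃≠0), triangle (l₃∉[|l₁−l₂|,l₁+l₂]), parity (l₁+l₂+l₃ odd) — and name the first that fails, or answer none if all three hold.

none

azimuthal sum: 1 + 2 − 3 = 0  ✓
0 ≤ 4 ≤ 4 (triangle on l)  ✓
L = 2 + 2 + 4 = 8 (even)  ✓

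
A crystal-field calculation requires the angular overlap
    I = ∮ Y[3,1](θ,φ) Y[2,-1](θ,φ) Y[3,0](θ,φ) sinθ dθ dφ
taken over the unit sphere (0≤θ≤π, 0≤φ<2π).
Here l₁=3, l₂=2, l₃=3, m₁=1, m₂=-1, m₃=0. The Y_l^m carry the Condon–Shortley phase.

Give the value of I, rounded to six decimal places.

Rules hold: Σm=0, L=8 even, 1≤3≤5.
N = 7·5·7 = 245
Δ = 2!·4!·2!/9! = 1/3780
Racah Σ t=0..2: t=0:+1/24 t=1:−1/4 t=2:+1/24 = -1/6
⇒ 3j(3 2 3; 0 0 0)² = 4/105, sgn +1
Racah Σ t=0..1: t=0:+1/8 t=1:−1/12 = 1/24
⇒ 3j(3 2 3; 1 -1 0)² = 1/210, sgn -1
4πI² = N·(3j₀)²·(3jₘ)² = 2/45
I = -1·√(0.0444444/4π) = -0.05947080

-0.059471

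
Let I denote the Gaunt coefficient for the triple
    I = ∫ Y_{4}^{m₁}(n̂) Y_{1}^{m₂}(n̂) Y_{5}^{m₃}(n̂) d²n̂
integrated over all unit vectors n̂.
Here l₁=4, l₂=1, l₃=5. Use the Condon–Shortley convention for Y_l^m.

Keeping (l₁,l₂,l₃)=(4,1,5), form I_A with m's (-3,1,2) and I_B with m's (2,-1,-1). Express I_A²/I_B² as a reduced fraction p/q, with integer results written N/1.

1/2

Shared (l₁,l₂,l₃)=(4,1,5): N and (l;000)² cancel in I_A²/I_B².
A: Δ = 0!·8!·2!/11! = 1/495; Racah Σ t=0..0: t=0:+1/10080 = 1/10080; ⇒ 3j(4 1 5; -3 1 2)² = 1/165, sgn -1
B: Δ = 0!·8!·2!/11! = 1/495; Racah Σ t=0..0: t=0:+1/2880 = 1/2880; ⇒ 3j(4 1 5; 2 -1 -1)² = 2/165, sgn +1
I_A²/I_B² = (1/165)/(2/165) = 1/2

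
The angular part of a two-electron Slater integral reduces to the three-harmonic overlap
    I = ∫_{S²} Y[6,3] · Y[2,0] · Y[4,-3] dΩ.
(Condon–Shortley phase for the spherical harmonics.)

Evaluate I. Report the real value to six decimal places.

m-sum 0 ✓  L=12 even ✓  4≤4≤8 ✓
Π(2lᵢ+1) = 13×5×9 = 585
triangle coeff Δ(6,2,4) = 1/6435
Σ_t [2,2]: t=2:+1/2304 = 1/2304
(3j)²=5/143 [(6 2 4; 0 0 0)], sign=+1
Σ_t [2,2]: t=2:+1/20160 = 1/20160
(3j)²=12/715 [(6 2 4; 3 0 -3)], sign=-1
⇒ 4πI² = 540/1573
I = (-1)√(540/1573/(4π)) = -0.16528277

-0.165283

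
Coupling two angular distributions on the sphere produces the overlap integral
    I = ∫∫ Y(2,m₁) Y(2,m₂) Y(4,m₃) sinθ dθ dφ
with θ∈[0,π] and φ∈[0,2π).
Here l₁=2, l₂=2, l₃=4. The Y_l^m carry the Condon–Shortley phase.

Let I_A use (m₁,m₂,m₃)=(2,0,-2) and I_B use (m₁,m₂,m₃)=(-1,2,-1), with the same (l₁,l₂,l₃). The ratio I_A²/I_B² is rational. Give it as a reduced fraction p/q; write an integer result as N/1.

Shared (l₁,l₂,l₃)=(2,2,4): N and (l;000)² cancel in I_A²/I_B².
A: Δ = 0!·4!·4!/9! = 1/630; Racah Σ t=0..0: t=0:+1/96 = 1/96; ⇒ 3j(2 2 4; 2 0 -2)² = 1/42, sgn +1
B: Δ = 0!·4!·4!/9! = 1/630; Racah Σ t=0..0: t=0:+1/144 = 1/144; ⇒ 3j(2 2 4; -1 2 -1)² = 1/126, sgn -1
I_A²/I_B² = (1/42)/(1/126) = 3/1

3/1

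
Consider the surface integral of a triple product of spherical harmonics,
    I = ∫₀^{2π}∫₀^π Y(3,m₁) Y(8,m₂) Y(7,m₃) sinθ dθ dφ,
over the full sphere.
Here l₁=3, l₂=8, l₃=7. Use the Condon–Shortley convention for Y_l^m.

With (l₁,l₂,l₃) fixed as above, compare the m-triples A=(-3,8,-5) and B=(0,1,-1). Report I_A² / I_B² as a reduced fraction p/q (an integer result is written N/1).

Shared (l₁,l₂,l₃)=(3,8,7): N and (l;000)² cancel in I_A²/I_B².
A: Δ = 4!·2!·12!/19! = 1/5290740; Racah Σ t=4..4: t=4:+1/22992076800 = 1/22992076800; ⇒ 3j(3 8 7; -3 8 -5)² = 5/969, sgn +1
B: Δ = 4!·2!·12!/19! = 1/5290740; Racah Σ t=1..3: t=1:−1/11612160 t=2:+1/2419200 t=3:−1/6220800 = 29/174182400; ⇒ 3j(3 8 7; 0 1 -1)² = 841/83980, sgn +1
I_A²/I_B² = (5/969)/(841/83980) = 1300/2523

1300/2523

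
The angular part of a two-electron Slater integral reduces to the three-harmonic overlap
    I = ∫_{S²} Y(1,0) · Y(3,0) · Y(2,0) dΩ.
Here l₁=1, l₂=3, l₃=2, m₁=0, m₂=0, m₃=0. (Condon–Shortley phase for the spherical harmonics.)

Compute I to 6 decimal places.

Rules hold: Σm=0, L=6 even, 2≤2≤4.
N = 3·7·5 = 105
Δ = 2!·0!·4!/7! = 1/105
Racah Σ t=1..1: t=1:−1/4 = -1/4
⇒ 3j(1 3 2; 0 0 0)² = 3/35, sgn -1
(m-triple is (0,0,0) — same symbol as above.)
4πI² = N·(3j₀)²·(3jₘ)² = 27/35
I = +1·√(0.771429/4π) = 0.24776670

0.247767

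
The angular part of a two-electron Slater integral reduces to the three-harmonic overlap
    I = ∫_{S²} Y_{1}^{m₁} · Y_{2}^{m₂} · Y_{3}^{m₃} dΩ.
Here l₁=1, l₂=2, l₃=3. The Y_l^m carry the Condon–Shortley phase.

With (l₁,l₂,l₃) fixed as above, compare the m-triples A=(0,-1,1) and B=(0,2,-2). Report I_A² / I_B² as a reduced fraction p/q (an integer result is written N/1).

8/5

Same 1,2,3: normalisation and zero-m 3j drop out of the ratio.
A: Δ: 0! 2! 4! / 7! → 1/105; sum: t=0:+1/6 = 1/6; 3j²(1 2 3; 0 -1 1) = Δ·Π!·Σ² = 8/105  (sign +1)
B: Δ: 0! 2! 4! / 7! → 1/105; sum: t=0:+1/24 = 1/24; 3j²(1 2 3; 0 2 -2) = Δ·Π!·Σ² = 1/21  (sign -1)
I_A²/I_B² = (8/105)/(1/21) = 8/5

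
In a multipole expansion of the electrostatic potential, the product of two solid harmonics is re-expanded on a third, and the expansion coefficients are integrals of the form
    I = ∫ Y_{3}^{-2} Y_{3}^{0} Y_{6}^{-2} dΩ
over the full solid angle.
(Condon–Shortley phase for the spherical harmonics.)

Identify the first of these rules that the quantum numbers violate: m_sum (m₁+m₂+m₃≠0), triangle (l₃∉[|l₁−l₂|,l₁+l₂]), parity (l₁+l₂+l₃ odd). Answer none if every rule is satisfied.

m_sum

m₁+m₂+m₃ = -2 + 0 − 2 = -4  ✗
triangle: |3−3|=0 ≤ l₃=6 ≤ 3+3=6
parity: l₁+l₂+l₃ = 12 is even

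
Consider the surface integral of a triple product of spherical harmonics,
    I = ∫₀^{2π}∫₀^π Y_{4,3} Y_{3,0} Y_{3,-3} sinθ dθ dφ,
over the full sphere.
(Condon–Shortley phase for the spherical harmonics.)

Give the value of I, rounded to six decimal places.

m-sum 0 ✓  L=10 even ✓  1≤3≤7 ✓
Π(2lᵢ+1) = 9×7×7 = 441
triangle coeff Δ(4,3,3) = 1/34650
Σ_t [1,3]: t=1:−1/72 t=2:+1/16 t=3:−1/72 = 5/144
(3j)²=2/77 [(4 3 3; 0 0 0)], sign=-1
Σ_t [1,1]: t=1:−1/288 = -1/288
(3j)²=1/22 [(4 3 3; 3 0 -3)], sign=-1
⇒ 4πI² = 63/121
I = (+1)√(63/121/(4π)) = 0.20355073

0.203551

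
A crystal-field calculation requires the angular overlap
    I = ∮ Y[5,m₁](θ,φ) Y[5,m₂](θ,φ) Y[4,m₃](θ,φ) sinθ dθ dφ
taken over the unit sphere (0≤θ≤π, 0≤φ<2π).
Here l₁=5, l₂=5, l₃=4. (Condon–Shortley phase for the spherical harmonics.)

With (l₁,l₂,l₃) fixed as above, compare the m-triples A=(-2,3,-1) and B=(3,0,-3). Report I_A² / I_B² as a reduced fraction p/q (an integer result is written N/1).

5/6

Same 5,5,4: normalisation and zero-m 3j drop out of the ratio.
A: Δ: 6! 4! 4! / 15! → 1/3153150; sum: t=4:+1/6912 t=5:−1/2880 t=6:+1/17280 = -1/6912; 3j²(5 5 4; -2 3 -1) = Δ·Π!·Σ² = 5/429  (sign +1)
B: Δ: 6! 4! 4! / 15! → 1/3153150; sum: t=1:−1/17280 t=2:+1/6912 = 1/11520; 3j²(5 5 4; 3 0 -3) = Δ·Π!·Σ² = 2/143  (sign -1)
I_A²/I_B² = (5/429)/(2/143) = 5/6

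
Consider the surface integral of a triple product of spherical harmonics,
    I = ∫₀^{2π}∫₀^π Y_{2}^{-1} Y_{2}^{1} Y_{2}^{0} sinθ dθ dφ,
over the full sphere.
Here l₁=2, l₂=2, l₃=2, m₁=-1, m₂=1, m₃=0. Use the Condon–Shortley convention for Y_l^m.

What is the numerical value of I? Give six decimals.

Checks pass: Σm=0; 6 even; l₃=2∈[0,4].
(2·2+1)(2·2+1)(2·2+1) = 125
Δ: 2! 2! 2! / 7! → 1/630
sum: t=0:+1/8 t=1:−1/1 t=2:+1/8 = -3/4
3j²(2 2 2; 0 0 0) = Δ·Π!·Σ² = 2/35  (sign -1)
sum: t=1:−1/4 t=2:+1/2 = 1/4
3j²(2 2 2; -1 1 0) = Δ·Π!·Σ² = 1/70  (sign +1)
combine: 4πI² = 125·2/35·1/70 = 5/49
take √, sign -1: I = -0.09011188

-0.090112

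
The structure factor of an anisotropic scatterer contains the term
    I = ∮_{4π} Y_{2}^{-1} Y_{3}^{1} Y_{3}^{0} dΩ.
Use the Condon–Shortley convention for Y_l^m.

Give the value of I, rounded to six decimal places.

-0.059471

Checks pass: Σm=0; 8 even; l₃=3∈[1,5].
(2·2+1)(2·3+1)(2·3+1) = 245
Δ: 2! 2! 4! / 9! → 1/3780
sum: t=0:+1/24 t=1:−1/4 t=2:+1/24 = -1/6
3j²(2 3 3; 0 0 0) = Δ·Π!·Σ² = 4/105  (sign +1)
sum: t=1:−1/12 t=2:+1/8 = 1/24
3j²(2 3 3; -1 1 0) = Δ·Π!·Σ² = 1/210  (sign -1)
combine: 4πI² = 245·4/105·1/210 = 2/45
take √, sign -1: I = -0.05947080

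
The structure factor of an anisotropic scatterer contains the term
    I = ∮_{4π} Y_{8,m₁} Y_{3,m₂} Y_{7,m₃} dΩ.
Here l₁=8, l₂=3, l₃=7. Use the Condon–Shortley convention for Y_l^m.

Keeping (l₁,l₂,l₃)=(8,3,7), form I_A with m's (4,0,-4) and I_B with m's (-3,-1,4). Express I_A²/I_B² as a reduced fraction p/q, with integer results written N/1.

l's match ⇒ only the (l;m) 3-j factors differ between A and B.
A: triangle coeff Δ(8,3,7) = 1/5290740; Σ_t [1,3]: t=1:−1/26127360 t=2:+1/29030400 t=3:−1/479001600 = -17/2874009600; (3j)²=17/25935 [(8 3 7; 4 0 -4)], sign=+1
B: triangle coeff Δ(8,3,7) = 1/5290740; Σ_t [0,2]: t=0:+1/1916006400 t=1:−1/43545600 t=2:+1/17418240 = 67/1916006400; (3j)²=4489/352716 [(8 3 7; -3 -1 4)], sign=-1
I_A²/I_B² = (17/25935)/(4489/352716) = 1156/22445

1156/22445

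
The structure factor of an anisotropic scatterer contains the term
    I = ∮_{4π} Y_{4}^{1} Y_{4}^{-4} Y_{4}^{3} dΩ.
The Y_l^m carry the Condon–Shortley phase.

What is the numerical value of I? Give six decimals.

-0.168431

m-sum 0 ✓  L=12 even ✓  0≤4≤8 ✓
Π(2lᵢ+1) = 9×9×9 = 729
triangle coeff Δ(4,4,4) = 1/450450
Σ_t [0,4]: t=0:+1/13824 t=1:−1/216 t=2:+1/64 t=3:−1/216 t=4:+1/13824 = 5/768
(3j)²=18/1001 [(4 4 4; 0 0 0)], sign=+1
Σ_t [0,0]: t=0:+1/3456 = 1/3456
(3j)²=35/1287 [(4 4 4; 1 -4 3)], sign=-1
⇒ 4πI² = 7290/20449
I = (-1)√(7290/20449/(4π)) = -0.16843130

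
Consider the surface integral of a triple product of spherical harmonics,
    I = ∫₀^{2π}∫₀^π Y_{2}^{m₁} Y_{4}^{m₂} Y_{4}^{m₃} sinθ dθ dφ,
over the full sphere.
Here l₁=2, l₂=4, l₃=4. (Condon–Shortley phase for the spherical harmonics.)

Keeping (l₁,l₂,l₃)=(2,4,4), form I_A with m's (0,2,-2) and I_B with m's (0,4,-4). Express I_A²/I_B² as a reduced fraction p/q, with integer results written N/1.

4/49

l's match ⇒ only the (l;m) 3-j factors differ between A and B.
A: triangle coeff Δ(2,4,4) = 1/13860; Σ_t [0,2]: t=0:+1/2880 t=1:−1/120 t=2:+1/192 = -1/360; (3j)²=16/3465 [(2 4 4; 0 2 -2)], sign=-1
B: triangle coeff Δ(2,4,4) = 1/13860; Σ_t [2,2]: t=2:+1/2880 = 1/2880; (3j)²=28/495 [(2 4 4; 0 4 -4)], sign=+1
I_A²/I_B² = (16/3465)/(28/495) = 4/49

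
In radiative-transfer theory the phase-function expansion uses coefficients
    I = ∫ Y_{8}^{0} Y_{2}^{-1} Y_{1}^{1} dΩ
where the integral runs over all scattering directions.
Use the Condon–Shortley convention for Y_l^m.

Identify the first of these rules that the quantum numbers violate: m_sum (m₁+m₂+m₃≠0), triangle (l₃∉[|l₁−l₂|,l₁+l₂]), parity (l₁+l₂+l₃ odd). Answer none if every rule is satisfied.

azimuthal sum: 0 − 1 + 1 = 0  ✓
6 ≤ 1 ≤ 10 (triangle on l)  ✗
L = 8 + 2 + 1 = 11 (odd)

triangle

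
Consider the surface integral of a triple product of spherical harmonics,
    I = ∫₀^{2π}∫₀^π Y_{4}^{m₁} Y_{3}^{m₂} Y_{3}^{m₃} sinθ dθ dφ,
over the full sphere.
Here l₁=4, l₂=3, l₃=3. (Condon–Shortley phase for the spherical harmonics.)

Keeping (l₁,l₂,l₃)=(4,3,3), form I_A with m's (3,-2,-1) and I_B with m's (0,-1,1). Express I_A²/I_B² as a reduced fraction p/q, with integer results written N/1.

Same 4,3,3: normalisation and zero-m 3j drop out of the ratio.
A: Δ: 4! 4! 2! / 11! → 1/34650; sum: t=0:+1/144 t=1:−1/288 = 1/288; 3j²(4 3 3; 3 -2 -1) = Δ·Π!·Σ² = 1/99  (sign +1)
B: Δ: 4! 4! 2! / 11! → 1/34650; sum: t=0:+1/1152 t=1:−1/36 t=2:+1/32 = 5/1152; 3j²(4 3 3; 0 -1 1) = Δ·Π!·Σ² = 1/1386  (sign +1)
I_A²/I_B² = (1/99)/(1/1386) = 14/1

14/1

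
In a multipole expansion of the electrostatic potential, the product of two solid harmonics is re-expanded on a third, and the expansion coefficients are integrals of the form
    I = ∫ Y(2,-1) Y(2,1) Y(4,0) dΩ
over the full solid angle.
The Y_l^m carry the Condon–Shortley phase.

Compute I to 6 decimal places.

0.161197

Checks pass: Σm=0; 8 even; l₃=4∈[0,4].
(2·2+1)(2·2+1)(2·4+1) = 225
Δ: 0! 4! 4! / 9! → 1/630
sum: t=0:+1/16 = 1/16
3j²(2 2 4; 0 0 0) = Δ·Π!·Σ² = 2/35  (sign +1)
sum: t=0:+1/36 = 1/36
3j²(2 2 4; -1 1 0) = Δ·Π!·Σ² = 8/315  (sign +1)
combine: 4πI² = 225·2/35·8/315 = 16/49
take √, sign +1: I = 0.16119702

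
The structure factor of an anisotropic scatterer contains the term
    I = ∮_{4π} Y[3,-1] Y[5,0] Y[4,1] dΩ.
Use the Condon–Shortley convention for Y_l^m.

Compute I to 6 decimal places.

m-sum 0 ✓  L=12 even ✓  2≤4≤8 ✓
Π(2lᵢ+1) = 7×11×9 = 693
triangle coeff Δ(3,5,4) = 1/180180
Σ_t [1,3]: t=1:−1/576 t=2:+1/144 t=3:−1/576 = 1/288
(3j)²=20/1001 [(3 5 4; 0 0 0)], sign=+1
Σ_t [2,4]: t=2:+1/288 t=3:−1/288 t=4:+1/5760 = 1/5760
(3j)²=1/12012 [(3 5 4; -1 0 1)], sign=-1
⇒ 4πI² = 15/13013
I = (-1)√(15/13013/(4π)) = -0.00957750

-0.009577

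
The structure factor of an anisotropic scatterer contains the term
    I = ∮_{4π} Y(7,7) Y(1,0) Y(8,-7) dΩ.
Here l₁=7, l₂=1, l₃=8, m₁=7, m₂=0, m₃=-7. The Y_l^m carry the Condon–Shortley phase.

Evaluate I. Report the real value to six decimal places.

-0.118504

Rules hold: Σm=0, L=16 even, 6≤8≤8.
N = 15·3·17 = 765
Δ = 0!·14!·2!/17! = 1/2040
Racah Σ t=0..0: t=0:+1/25401600 = 1/25401600
⇒ 3j(7 1 8; 0 0 0)² = 8/255, sgn +1
Racah Σ t=0..0: t=0:+1/87178291200 = 1/87178291200
⇒ 3j(7 1 8; 7 0 -7)² = 1/136, sgn -1
4πI² = N·(3j₀)²·(3jₘ)² = 3/17
I = -1·√(0.176471/4π) = -0.11850352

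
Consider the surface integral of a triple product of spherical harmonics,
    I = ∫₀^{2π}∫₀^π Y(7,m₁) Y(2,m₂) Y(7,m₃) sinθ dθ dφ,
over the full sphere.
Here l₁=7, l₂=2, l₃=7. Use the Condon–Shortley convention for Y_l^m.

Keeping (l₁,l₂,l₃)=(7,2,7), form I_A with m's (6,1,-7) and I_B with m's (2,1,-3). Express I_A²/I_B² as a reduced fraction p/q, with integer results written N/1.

1183/625

l's match ⇒ only the (l;m) 3-j factors differ between A and B.
A: triangle coeff Δ(7,2,7) = 1/185640; Σ_t [1,1]: t=1:−1/958003200 = -1/958003200; (3j)²=13/680 [(7 2 7; 6 1 -7)], sign=-1
B: triangle coeff Δ(7,2,7) = 1/185640; Σ_t [1,2]: t=1:−1/1935360 t=2:+1/4354560 = -1/3483648; (3j)²=125/12376 [(7 2 7; 2 1 -3)], sign=-1
I_A²/I_B² = (13/680)/(125/12376) = 1183/625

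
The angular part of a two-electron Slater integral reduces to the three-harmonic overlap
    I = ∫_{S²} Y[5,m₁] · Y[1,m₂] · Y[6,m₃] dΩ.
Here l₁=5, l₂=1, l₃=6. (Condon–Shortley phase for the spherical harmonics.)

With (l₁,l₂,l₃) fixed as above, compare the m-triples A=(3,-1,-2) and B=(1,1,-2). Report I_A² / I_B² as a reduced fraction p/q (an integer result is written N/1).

3/14

l's match ⇒ only the (l;m) 3-j factors differ between A and B.
A: triangle coeff Δ(5,1,6) = 1/858; Σ_t [0,0]: t=0:+1/161280 = 1/161280; (3j)²=1/143 [(5 1 6; 3 -1 -2)], sign=+1
B: triangle coeff Δ(5,1,6) = 1/858; Σ_t [0,0]: t=0:+1/34560 = 1/34560; (3j)²=14/429 [(5 1 6; 1 1 -2)], sign=+1
I_A²/I_B² = (1/143)/(14/429) = 3/14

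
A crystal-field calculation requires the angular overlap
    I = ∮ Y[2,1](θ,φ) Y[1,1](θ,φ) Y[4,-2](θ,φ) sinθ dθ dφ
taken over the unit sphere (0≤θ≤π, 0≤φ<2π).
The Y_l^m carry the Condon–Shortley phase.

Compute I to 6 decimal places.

0.000000

triangle: need 1≤l₃≤3, have 4; I=0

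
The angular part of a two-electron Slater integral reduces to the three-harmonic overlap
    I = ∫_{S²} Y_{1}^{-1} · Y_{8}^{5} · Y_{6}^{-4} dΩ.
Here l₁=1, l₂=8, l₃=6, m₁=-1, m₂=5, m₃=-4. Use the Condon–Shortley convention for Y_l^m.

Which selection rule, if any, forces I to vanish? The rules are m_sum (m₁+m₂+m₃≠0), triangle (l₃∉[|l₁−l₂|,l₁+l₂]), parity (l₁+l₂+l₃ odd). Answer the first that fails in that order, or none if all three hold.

triangle

azimuthal sum: -1 + 5 − 4 = 0  ✓
7 ≤ 6 ≤ 9 (triangle on l)  ✗
L = 1 + 8 + 6 = 15 (odd)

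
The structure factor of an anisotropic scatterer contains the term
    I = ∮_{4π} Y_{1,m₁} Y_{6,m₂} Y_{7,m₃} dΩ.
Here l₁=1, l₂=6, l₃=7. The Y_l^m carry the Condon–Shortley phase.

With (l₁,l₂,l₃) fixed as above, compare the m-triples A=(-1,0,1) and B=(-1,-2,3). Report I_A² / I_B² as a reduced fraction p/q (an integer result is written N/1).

28/45

l's match ⇒ only the (l;m) 3-j factors differ between A and B.
A: triangle coeff Δ(1,6,7) = 1/1365; Σ_t [0,0]: t=0:+1/1036800 = 1/1036800; (3j)²=4/195 [(1 6 7; -1 0 1)], sign=+1
B: triangle coeff Δ(1,6,7) = 1/1365; Σ_t [0,0]: t=0:+1/1935360 = 1/1935360; (3j)²=3/91 [(1 6 7; -1 -2 3)], sign=+1
I_A²/I_B² = (4/195)/(3/91) = 28/45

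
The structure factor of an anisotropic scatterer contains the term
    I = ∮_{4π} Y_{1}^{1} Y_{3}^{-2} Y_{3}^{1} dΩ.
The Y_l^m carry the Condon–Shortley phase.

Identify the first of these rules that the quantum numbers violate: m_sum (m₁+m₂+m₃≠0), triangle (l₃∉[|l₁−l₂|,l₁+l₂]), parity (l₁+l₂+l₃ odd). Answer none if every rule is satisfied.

m₁+m₂+m₃ = 1 − 2 + 1 = 0  ✓
triangle: |1−3|=2 ≤ l₃=3 ≤ 1+3=4  ✓
parity: l₁+l₂+l₃ = 7 is odd  ✗

parity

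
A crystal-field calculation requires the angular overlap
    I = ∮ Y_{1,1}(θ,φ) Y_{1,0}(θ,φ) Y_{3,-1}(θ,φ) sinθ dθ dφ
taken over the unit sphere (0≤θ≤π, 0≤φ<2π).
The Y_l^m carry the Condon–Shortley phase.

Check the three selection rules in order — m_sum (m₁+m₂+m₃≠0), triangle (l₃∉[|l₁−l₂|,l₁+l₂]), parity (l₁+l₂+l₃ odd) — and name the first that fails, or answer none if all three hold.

triangle

Σmᵢ = 0  ✓
l₃∈[|l₁−l₂|,l₁+l₂]=[0,2], have l₃=3  ✗
Σlᵢ = 5 ⇒ odd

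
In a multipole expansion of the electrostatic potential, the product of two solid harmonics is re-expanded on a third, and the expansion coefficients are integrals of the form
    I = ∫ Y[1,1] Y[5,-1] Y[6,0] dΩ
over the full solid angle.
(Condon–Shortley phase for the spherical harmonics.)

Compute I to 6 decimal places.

0.158246

Checks pass: Σm=0; 12 even; l₃=6∈[4,6].
(2·1+1)(2·5+1)(2·6+1) = 429
Δ: 0! 2! 10! / 13! → 1/858
sum: t=0:+1/14400 = 1/14400
3j²(1 5 6; 0 0 0) = Δ·Π!·Σ² = 6/143  (sign +1)
sum: t=0:+1/34560 = 1/34560
3j²(1 5 6; 1 -1 0) = Δ·Π!·Σ² = 5/286  (sign +1)
combine: 4πI² = 429·6/143·5/286 = 45/143
take √, sign +1: I = 0.15824621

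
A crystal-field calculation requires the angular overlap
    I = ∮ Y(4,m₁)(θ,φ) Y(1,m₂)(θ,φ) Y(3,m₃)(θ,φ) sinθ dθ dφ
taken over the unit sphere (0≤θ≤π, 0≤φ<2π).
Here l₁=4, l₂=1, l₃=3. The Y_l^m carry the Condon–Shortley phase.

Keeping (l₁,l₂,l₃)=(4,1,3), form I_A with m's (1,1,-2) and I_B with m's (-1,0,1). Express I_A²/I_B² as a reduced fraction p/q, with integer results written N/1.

Same 4,1,3: normalisation and zero-m 3j drop out of the ratio.
A: Δ: 2! 6! 0! / 9! → 1/252; sum: t=2:+1/240 = 1/240; 3j²(4 1 3; 1 1 -2) = Δ·Π!·Σ² = 1/84  (sign -1)
B: Δ: 2! 6! 0! / 9! → 1/252; sum: t=1:−1/48 = -1/48; 3j²(4 1 3; -1 0 1) = Δ·Π!·Σ² = 5/84  (sign -1)
I_A²/I_B² = (1/84)/(5/84) = 1/5

1/5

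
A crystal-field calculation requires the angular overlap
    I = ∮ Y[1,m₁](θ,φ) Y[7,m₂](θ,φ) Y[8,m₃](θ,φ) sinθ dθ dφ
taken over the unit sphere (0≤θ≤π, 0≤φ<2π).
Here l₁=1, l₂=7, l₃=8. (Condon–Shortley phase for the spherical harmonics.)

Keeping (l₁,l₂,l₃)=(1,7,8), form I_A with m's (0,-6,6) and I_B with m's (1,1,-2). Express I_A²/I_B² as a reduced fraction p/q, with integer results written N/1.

Shared (l₁,l₂,l₃)=(1,7,8): N and (l;000)² cancel in I_A²/I_B².
A: Δ = 0!·2!·14!/17! = 1/2040; Racah Σ t=0..0: t=0:+1/6227020800 = 1/6227020800; ⇒ 3j(1 7 8; 0 -6 6)² = 7/510, sgn +1
B: Δ = 0!·2!·14!/17! = 1/2040; Racah Σ t=0..0: t=0:+1/58060800 = 1/58060800; ⇒ 3j(1 7 8; 1 1 -2)² = 3/136, sgn +1
I_A²/I_B² = (7/510)/(3/136) = 28/45

28/45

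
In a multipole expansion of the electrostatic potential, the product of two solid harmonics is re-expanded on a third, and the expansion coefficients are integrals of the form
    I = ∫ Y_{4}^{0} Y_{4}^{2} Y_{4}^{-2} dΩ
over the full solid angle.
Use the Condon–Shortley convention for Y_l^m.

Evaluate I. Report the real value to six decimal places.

m-sum 0 ✓  L=12 even ✓  0≤4≤8 ✓
Π(2lᵢ+1) = 9×9×9 = 729
triangle coeff Δ(4,4,4) = 1/450450
Σ_t [0,4]: t=0:+1/13824 t=1:−1/216 t=2:+1/64 t=3:−1/216 t=4:+1/13824 = 5/768
(3j)²=18/1001 [(4 4 4; 0 0 0)], sign=+1
Σ_t [2,4]: t=2:+1/384 t=3:−1/216 t=4:+1/2304 = -11/6912
(3j)²=11/1638 [(4 4 4; 0 2 -2)], sign=-1
⇒ 4πI² = 729/8281
I = (-1)√(729/8281/(4π)) = -0.08369845

-0.083698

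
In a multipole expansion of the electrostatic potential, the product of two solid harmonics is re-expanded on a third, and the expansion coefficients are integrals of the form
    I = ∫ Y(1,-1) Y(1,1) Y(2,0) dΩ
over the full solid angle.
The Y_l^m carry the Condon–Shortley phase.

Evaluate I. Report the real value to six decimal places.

0.126157

Checks pass: Σm=0; 4 even; l₃=2∈[0,2].
(2·1+1)(2·1+1)(2·2+1) = 45
Δ: 0! 2! 2! / 5! → 1/30
sum: t=0:+1/1 = 1/1
3j²(1 1 2; 0 0 0) = Δ·Π!·Σ² = 2/15  (sign +1)
sum: t=0:+1/4 = 1/4
3j²(1 1 2; -1 1 0) = Δ·Π!·Σ² = 1/30  (sign +1)
combine: 4πI² = 45·2/15·1/30 = 1/5
take √, sign +1: I = 0.12615663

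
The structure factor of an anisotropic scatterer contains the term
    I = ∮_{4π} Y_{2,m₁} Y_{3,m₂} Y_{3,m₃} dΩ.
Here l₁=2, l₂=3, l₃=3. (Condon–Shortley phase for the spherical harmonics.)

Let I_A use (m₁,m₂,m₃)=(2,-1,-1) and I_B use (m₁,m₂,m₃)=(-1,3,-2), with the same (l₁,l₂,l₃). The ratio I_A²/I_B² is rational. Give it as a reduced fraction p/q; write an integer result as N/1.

Shared (l₁,l₂,l₃)=(2,3,3): N and (l;000)² cancel in I_A²/I_B².
A: Δ = 2!·2!·4!/9! = 1/3780; Racah Σ t=0..0: t=0:+1/16 = 1/16; ⇒ 3j(2 3 3; 2 -1 -1)² = 2/35, sgn +1
B: Δ = 2!·2!·4!/9! = 1/3780; Racah Σ t=2..2: t=2:+1/48 = 1/48; ⇒ 3j(2 3 3; -1 3 -2)² = 5/84, sgn -1
I_A²/I_B² = (2/35)/(5/84) = 24/25

24/25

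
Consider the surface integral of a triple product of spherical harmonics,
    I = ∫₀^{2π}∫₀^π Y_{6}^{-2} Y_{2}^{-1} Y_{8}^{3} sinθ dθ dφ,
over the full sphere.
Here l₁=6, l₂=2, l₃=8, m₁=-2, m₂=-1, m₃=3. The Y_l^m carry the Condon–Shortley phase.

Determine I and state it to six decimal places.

m-sum 0 ✓  L=16 even ✓  4≤8≤8 ✓
Π(2lᵢ+1) = 13×5×17 = 1105
triangle coeff Δ(6,2,8) = 1/30940
Σ_t [0,0]: t=0:+1/2073600 = 1/2073600
(3j)²=28/1105 [(6 2 8; 0 0 0)], sign=+1
Σ_t [0,0]: t=0:+1/5806080 = 1/5806080
(3j)²=165/6188 [(6 2 8; -2 -1 3)], sign=-1
⇒ 4πI² = 165/221
I = (-1)√(165/221/(4π)) = -0.24374791

-0.243748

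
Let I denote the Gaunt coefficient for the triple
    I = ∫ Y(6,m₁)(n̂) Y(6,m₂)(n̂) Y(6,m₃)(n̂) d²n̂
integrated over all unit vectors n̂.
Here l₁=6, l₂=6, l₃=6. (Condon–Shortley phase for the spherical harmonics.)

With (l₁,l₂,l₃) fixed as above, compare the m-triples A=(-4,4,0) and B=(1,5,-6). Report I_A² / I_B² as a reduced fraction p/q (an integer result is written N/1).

32/847

Shared (l₁,l₂,l₃)=(6,6,6): N and (l;000)² cancel in I_A²/I_B².
A: Δ = 6!·6!·6!/19! = 1/325909584; Racah Σ t=4..6: t=4:+1/24883200 t=5:−1/1728000 t=6:+1/1658880 = 1/15552000; ⇒ 3j(6 6 6; -4 4 0)² = 16/46189, sgn +1
B: Δ = 6!·6!·6!/19! = 1/325909584; Racah Σ t=5..5: t=5:−1/62208000 = -1/62208000; ⇒ 3j(6 6 6; 1 5 -6)² = 77/8398, sgn -1
I_A²/I_B² = (16/46189)/(77/8398) = 32/847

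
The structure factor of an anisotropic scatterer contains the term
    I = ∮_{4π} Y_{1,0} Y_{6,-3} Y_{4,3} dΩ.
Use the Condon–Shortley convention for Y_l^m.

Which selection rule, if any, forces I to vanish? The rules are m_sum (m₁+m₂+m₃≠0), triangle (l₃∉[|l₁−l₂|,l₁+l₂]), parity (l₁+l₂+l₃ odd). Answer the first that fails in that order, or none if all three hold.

triangle

m₁+m₂+m₃ = 0 − 3 + 3 = 0  ✓
triangle: |1−6|=5 ≤ l₃=4 ≤ 1+6=7  ✗
parity: l₁+l₂+l₃ = 11 is odd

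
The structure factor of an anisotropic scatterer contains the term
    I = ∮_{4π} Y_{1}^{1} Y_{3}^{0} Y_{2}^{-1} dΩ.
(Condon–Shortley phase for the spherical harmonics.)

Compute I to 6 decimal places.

0.143048

Rules hold: Σm=0, L=6 even, 2≤2≤4.
N = 3·7·5 = 105
Δ = 2!·0!·4!/7! = 1/105
Racah Σ t=1..1: t=1:−1/4 = -1/4
⇒ 3j(1 3 2; 0 0 0)² = 3/35, sgn -1
Racah Σ t=0..0: t=0:+1/12 = 1/12
⇒ 3j(1 3 2; 1 0 -1)² = 1/35, sgn -1
4πI² = N·(3j₀)²·(3jₘ)² = 9/35
I = +1·√(0.257143/4π) = 0.14304817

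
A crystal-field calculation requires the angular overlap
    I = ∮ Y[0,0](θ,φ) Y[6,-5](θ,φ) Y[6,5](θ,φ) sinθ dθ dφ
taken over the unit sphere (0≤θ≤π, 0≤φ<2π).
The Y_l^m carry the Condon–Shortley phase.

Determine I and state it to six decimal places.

Checks pass: Σm=0; 12 even; l₃=6∈[6,6].
(2·0+1)(2·6+1)(2·6+1) = 169
Δ: 0! 0! 12! / 13! → 1/13
sum: t=0:+1/518400 = 1/518400
3j²(0 6 6; 0 0 0) = Δ·Π!·Σ² = 1/13  (sign +1)
sum: t=0:+1/39916800 = 1/39916800
3j²(0 6 6; 0 -5 5) = Δ·Π!·Σ² = 1/13  (sign -1)
combine: 4πI² = 169·1/13·1/13 = 1/1
take √, sign -1: I = -0.28209479

-0.282095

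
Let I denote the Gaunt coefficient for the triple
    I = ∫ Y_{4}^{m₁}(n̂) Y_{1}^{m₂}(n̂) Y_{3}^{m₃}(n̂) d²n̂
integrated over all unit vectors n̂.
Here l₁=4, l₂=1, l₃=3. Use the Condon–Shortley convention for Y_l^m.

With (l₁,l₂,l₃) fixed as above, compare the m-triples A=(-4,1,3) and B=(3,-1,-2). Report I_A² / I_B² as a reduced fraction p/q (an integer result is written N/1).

Shared (l₁,l₂,l₃)=(4,1,3): N and (l;000)² cancel in I_A²/I_B².
A: Δ = 2!·6!·0!/9! = 1/252; Racah Σ t=2..2: t=2:+1/1440 = 1/1440; ⇒ 3j(4 1 3; -4 1 3)² = 1/9, sgn +1
B: Δ = 2!·6!·0!/9! = 1/252; Racah Σ t=0..0: t=0:+1/240 = 1/240; ⇒ 3j(4 1 3; 3 -1 -2)² = 1/12, sgn -1
I_A²/I_B² = (1/9)/(1/12) = 4/3

4/3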